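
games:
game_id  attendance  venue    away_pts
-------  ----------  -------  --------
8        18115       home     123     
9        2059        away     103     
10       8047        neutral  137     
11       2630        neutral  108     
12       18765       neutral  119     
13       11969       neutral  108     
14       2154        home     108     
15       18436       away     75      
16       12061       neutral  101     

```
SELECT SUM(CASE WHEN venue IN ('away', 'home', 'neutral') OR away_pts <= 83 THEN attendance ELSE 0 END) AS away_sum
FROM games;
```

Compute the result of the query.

94236

game_id=8: ✓ → 18115
game_id=9: ✓ → 2059
game_id=10: ✓ → 8047
game_id=11: ✓ → 2630
game_id=12: ✓ → 18765
game_id=13: ✓ → 11969
game_id=14: ✓ → 2154
game_id=15: ✓ → 18436
game_id=16: ✓ → 12061
away_sum = 18115 + 2059 + 8047 + 2630 + 18765 + 11969 + 2154 + 18436 + 12061 = 94236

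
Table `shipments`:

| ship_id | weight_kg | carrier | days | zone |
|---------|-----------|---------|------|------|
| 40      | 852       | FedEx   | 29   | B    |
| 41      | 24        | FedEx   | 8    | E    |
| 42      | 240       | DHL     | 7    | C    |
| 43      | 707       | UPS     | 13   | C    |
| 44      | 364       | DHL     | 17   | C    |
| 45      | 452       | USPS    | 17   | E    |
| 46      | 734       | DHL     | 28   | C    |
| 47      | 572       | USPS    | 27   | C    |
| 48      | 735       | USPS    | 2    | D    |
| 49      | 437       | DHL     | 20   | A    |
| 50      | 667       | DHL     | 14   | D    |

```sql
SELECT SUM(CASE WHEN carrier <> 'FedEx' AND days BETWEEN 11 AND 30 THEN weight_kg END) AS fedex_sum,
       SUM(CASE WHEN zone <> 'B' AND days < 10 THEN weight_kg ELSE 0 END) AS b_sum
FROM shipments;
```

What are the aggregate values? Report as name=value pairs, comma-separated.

[fedex_sum: carrier <> 'FedEx' AND days BETWEEN 11 AND 30]
ship_id=40: ✗
ship_id=41: ✗
ship_id=42: ✗
ship_id=43: ✓ → 707
ship_id=44: ✓ → 364
ship_id=45: ✓ → 452
ship_id=46: ✓ → 734
ship_id=47: ✓ → 572
ship_id=48: ✗
ship_id=49: ✓ → 437
ship_id=50: ✓ → 667
fedex_sum = 707 + 364 + 452 + 734 + 572 + 437 + 667 = 3933
—
[b_sum: zone <> 'B' AND days < 10]
ship_id=40: ✗
ship_id=41: ✓ → 24
ship_id=42: ✓ → 240
ship_id=43: ✗
ship_id=44: ✗
ship_id=45: ✗
ship_id=46: ✗
ship_id=47: ✗
ship_id=48: ✓ → 735
ship_id=49: ✗
ship_id=50: ✗
b_sum = 24 + 240 + 735 = 999

fedex_sum=3933, b_sum=999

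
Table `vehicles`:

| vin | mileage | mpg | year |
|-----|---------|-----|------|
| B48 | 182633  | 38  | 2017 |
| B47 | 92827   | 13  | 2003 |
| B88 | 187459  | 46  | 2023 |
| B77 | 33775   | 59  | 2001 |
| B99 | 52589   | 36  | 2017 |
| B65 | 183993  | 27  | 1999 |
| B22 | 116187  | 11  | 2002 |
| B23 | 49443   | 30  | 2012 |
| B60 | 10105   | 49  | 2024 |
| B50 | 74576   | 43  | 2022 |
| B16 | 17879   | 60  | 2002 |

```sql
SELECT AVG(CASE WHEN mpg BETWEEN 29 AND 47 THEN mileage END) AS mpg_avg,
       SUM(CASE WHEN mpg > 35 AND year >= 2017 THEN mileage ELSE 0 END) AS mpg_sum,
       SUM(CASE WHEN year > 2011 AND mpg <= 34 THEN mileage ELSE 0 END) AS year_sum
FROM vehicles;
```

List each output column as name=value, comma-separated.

mpg_avg=109340, mpg_sum=507362, year_sum=49443

[mpg_avg: mpg BETWEEN 29 AND 47]
vin=B48: ✓ → 182633
vin=B47: ✗
vin=B88: ✓ → 187459
vin=B77: ✗
vin=B99: ✓ → 52589
vin=B65: ✗
vin=B22: ✗
vin=B23: ✓ → 49443
vin=B60: ✗
vin=B50: ✓ → 74576
vin=B16: ✗
mpg_avg = (182633 + 187459 + 52589 + 49443 + 74576) / 5 = 109340
—
[mpg_sum: mpg > 35 AND year >= 2017]
vin=B48: ✓ → 182633
vin=B47: ✗
vin=B88: ✓ → 187459
vin=B77: ✗
vin=B99: ✓ → 52589
vin=B65: ✗
vin=B22: ✗
vin=B23: ✗
vin=B60: ✓ → 10105
vin=B50: ✓ → 74576
vin=B16: ✗
mpg_sum = 182633 + 187459 + 52589 + 10105 + 74576 = 507362
—
[year_sum: year > 2011 AND mpg <= 34]
vin=B48: ✗
vin=B47: ✗
vin=B88: ✗
vin=B77: ✗
vin=B99: ✗
vin=B65: ✗
vin=B22: ✗
vin=B23: ✓ → 49443
vin=B60: ✗
vin=B50: ✗
vin=B16: ✗
year_sum = 49443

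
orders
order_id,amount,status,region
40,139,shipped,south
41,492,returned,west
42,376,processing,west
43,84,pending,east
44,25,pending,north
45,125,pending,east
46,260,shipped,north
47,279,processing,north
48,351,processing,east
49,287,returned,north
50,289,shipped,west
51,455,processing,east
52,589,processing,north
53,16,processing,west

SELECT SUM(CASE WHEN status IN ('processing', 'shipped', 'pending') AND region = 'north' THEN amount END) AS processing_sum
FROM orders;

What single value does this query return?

1153

order_id=40: ✗
order_id=41: ✗
order_id=42: ✗
order_id=43: ✗
order_id=44: ✓ → 25
order_id=45: ✗
order_id=46: ✓ → 260
order_id=47: ✓ → 279
order_id=48: ✗
order_id=49: ✗
order_id=50: ✗
order_id=51: ✗
order_id=52: ✓ → 589
order_id=53: ✗
processing_sum = 25 + 260 + 279 + 589 = 1153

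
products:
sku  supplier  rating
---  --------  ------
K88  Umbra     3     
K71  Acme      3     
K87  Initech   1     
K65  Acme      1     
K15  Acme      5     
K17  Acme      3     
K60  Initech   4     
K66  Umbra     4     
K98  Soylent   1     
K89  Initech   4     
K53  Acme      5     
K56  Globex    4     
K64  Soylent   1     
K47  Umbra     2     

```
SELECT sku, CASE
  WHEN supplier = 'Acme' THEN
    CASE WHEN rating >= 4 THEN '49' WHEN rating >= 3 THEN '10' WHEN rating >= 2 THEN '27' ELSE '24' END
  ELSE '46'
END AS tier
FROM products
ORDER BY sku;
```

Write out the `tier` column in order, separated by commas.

sku=K15: supplier='Acme' → inner[rating >= 4] → 49
sku=K17: supplier='Acme' → inner[rating >= 3] → 10
sku=K47: supplier='Umbra' → outer ELSE → 46
sku=K53: supplier='Acme' → inner[rating >= 4] → 49
sku=K56: supplier='Globex' → outer ELSE → 46
sku=K60: supplier='Initech' → outer ELSE → 46
sku=K64: supplier='Soylent' → outer ELSE → 46
sku=K65: supplier='Acme' → inner[ELSE] → 24
sku=K66: supplier='Umbra' → outer ELSE → 46
sku=K71: supplier='Acme' → inner[rating >= 3] → 10
sku=K87: supplier='Initech' → outer ELSE → 46
sku=K88: supplier='Umbra' → outer ELSE → 46
sku=K89: supplier='Initech' → outer ELSE → 46
sku=K98: supplier='Soylent' → outer ELSE → 46

49, 10, 46, 49, 46, 46, 46, 24, 46, 10, 46, 46, 46, 46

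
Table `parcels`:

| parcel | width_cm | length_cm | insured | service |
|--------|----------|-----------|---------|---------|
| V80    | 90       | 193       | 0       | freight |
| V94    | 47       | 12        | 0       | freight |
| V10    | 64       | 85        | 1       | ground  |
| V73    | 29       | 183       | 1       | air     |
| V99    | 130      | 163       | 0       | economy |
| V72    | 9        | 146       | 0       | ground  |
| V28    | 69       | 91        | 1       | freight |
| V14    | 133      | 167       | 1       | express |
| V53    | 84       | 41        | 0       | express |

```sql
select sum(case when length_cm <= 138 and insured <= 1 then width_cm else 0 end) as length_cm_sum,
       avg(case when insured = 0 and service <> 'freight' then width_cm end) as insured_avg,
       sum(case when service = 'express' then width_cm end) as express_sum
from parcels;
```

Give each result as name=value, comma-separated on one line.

length_cm_sum=264, insured_avg=74.3333333333, express_sum=217

[length_cm_sum: length_cm <= 138 and insured <= 1]
parcel=V80: ✗
parcel=V94: ✓ → 47
parcel=V10: ✓ → 64
parcel=V73: ✗
parcel=V99: ✗
parcel=V72: ✗
parcel=V28: ✓ → 69
parcel=V14: ✗
parcel=V53: ✓ → 84
length_cm_sum = 47 + 64 + 69 + 84 = 264
—
[insured_avg: insured = 0 and service <> 'freight']
parcel=V80: ✗
parcel=V94: ✗
parcel=V10: ✗
parcel=V73: ✗
parcel=V99: ✓ → 130
parcel=V72: ✓ → 9
parcel=V28: ✗
parcel=V14: ✗
parcel=V53: ✓ → 84
insured_avg = (130 + 9 + 84) / 3 = 74.3333333333
—
[express_sum: service = 'express']
parcel=V80: ✗
parcel=V94: ✗
parcel=V10: ✗
parcel=V73: ✗
parcel=V99: ✗
parcel=V72: ✗
parcel=V28: ✗
parcel=V14: ✓ → 133
parcel=V53: ✓ → 84
express_sum = 133 + 84 = 217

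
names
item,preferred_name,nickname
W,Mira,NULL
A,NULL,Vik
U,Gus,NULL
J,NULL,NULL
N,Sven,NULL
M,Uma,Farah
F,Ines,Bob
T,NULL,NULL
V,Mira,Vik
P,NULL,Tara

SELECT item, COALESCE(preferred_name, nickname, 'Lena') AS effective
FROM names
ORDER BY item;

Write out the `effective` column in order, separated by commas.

Vik, Ines, Lena, Uma, Sven, Tara, Lena, Gus, Mira, Mira

item=A: preferred_name=NULL, nickname=Vik → Vik
item=F: preferred_name=Ines → Ines
item=J: preferred_name=NULL, nickname=NULL, → literal Lena → Lena
item=M: preferred_name=Uma → Uma
item=N: preferred_name=Sven → Sven
item=P: preferred_name=NULL, nickname=Tara → Tara
item=T: preferred_name=NULL, nickname=NULL, → literal Lena → Lena
item=U: preferred_name=Gus → Gus
item=V: preferred_name=Mira → Mira
item=W: preferred_name=Mira → Mira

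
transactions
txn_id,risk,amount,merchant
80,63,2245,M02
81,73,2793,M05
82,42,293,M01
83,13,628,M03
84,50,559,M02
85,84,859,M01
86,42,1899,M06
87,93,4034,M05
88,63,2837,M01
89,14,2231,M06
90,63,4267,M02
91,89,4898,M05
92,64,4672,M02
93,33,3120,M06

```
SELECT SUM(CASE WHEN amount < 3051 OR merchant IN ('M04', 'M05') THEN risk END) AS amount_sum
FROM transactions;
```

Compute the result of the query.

txn_id=80: ✓ → 63
txn_id=81: ✓ → 73
txn_id=82: ✓ → 42
txn_id=83: ✓ → 13
txn_id=84: ✓ → 50
txn_id=85: ✓ → 84
txn_id=86: ✓ → 42
txn_id=87: ✓ → 93
txn_id=88: ✓ → 63
txn_id=89: ✓ → 14
txn_id=90: ✗
txn_id=91: ✓ → 89
txn_id=92: ✗
txn_id=93: ✗
amount_sum = 63 + 73 + 42 + 13 + 50 + 84 + 42 + 93 + 63 + 14 + 89 = 626

626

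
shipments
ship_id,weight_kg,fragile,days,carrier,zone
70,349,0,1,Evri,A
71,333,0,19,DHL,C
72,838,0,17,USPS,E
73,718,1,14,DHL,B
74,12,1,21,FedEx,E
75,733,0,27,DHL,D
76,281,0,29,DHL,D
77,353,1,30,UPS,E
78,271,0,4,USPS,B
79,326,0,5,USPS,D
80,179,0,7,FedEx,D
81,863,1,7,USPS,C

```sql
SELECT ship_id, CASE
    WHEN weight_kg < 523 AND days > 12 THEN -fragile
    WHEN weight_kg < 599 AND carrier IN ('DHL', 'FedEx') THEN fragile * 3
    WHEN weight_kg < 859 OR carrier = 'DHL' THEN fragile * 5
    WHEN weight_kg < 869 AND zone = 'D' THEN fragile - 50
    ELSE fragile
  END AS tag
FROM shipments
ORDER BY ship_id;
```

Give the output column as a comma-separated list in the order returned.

0, 0, 0, 5, -1, 0, 0, -1, 0, 0, 0, 1

ship_id=70: weight_kg < 859 OR carrier = 'DHL' → 0
ship_id=71: weight_kg < 523 AND days > 12 → 0
ship_id=72: weight_kg < 859 OR carrier = 'DHL' → 0
ship_id=73: weight_kg < 859 OR carrier = 'DHL' → 5
ship_id=74: weight_kg < 523 AND days > 12 → -1
ship_id=75: weight_kg < 859 OR carrier = 'DHL' → 0
ship_id=76: weight_kg < 523 AND days > 12 → 0
ship_id=77: weight_kg < 523 AND days > 12 → -1
ship_id=78: weight_kg < 859 OR carrier = 'DHL' → 0
ship_id=79: weight_kg < 859 OR carrier = 'DHL' → 0
ship_id=80: weight_kg < 599 AND carrier IN ('DHL', 'FedEx') → 0
ship_id=81: ELSE → 1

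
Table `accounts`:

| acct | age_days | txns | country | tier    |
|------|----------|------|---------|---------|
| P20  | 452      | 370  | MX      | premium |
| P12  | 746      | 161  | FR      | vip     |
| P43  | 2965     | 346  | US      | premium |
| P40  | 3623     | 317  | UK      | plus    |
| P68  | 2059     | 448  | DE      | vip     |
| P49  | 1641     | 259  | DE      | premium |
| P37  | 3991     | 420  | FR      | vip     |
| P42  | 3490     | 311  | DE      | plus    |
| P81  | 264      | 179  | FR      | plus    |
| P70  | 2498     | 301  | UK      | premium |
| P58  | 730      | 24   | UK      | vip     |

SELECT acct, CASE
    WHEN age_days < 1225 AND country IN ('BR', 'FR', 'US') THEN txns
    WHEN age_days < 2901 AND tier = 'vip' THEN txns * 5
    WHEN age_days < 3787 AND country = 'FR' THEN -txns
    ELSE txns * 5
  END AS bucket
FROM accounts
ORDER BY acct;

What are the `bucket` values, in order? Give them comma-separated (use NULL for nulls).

acct=P12: age_days < 1225 AND country IN ('BR', 'FR', 'US') → 161
acct=P20: ELSE → 1850
acct=P37: ELSE → 2100
acct=P40: ELSE → 1585
acct=P42: ELSE → 1555
acct=P43: ELSE → 1730
acct=P49: ELSE → 1295
acct=P58: age_days < 2901 AND tier = 'vip' → 120
acct=P68: age_days < 2901 AND tier = 'vip' → 2240
acct=P70: ELSE → 1505
acct=P81: age_days < 1225 AND country IN ('BR', 'FR', 'US') → 179

161, 1850, 2100, 1585, 1555, 1730, 1295, 120, 2240, 1505, 179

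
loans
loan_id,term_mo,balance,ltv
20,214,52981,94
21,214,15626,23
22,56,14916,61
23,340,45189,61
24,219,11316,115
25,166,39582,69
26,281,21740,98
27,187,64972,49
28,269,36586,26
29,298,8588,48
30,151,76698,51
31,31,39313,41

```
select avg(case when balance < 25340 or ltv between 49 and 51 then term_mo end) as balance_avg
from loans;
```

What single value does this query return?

200.8571428571

loan_id=20: ✗
loan_id=21: ✓ → 214
loan_id=22: ✓ → 56
loan_id=23: ✗
loan_id=24: ✓ → 219
loan_id=25: ✗
loan_id=26: ✓ → 281
loan_id=27: ✓ → 187
loan_id=28: ✗
loan_id=29: ✓ → 298
loan_id=30: ✓ → 151
loan_id=31: ✗
balance_avg = (214 + 56 + 219 + 281 + 187 + 298 + 151) / 7 = 200.8571428571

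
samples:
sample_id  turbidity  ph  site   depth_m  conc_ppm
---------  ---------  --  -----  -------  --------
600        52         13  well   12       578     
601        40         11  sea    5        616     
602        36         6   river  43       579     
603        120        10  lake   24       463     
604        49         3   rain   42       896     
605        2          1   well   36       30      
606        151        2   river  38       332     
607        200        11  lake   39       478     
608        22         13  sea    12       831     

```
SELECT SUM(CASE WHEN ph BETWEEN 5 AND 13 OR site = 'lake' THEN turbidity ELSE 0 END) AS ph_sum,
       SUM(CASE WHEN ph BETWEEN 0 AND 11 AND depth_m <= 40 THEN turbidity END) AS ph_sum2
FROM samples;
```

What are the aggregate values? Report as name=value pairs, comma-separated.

[ph_sum: ph BETWEEN 5 AND 13 OR site = 'lake']
sample_id=600: ✓ → 52
sample_id=601: ✓ → 40
sample_id=602: ✓ → 36
sample_id=603: ✓ → 120
sample_id=604: ✗
sample_id=605: ✗
sample_id=606: ✗
sample_id=607: ✓ → 200
sample_id=608: ✓ → 22
ph_sum = 52 + 40 + 36 + 120 + 200 + 22 = 470
—
[ph_sum2: ph BETWEEN 0 AND 11 AND depth_m <= 40]
sample_id=600: ✗
sample_id=601: ✓ → 40
sample_id=602: ✗
sample_id=603: ✓ → 120
sample_id=604: ✗
sample_id=605: ✓ → 2
sample_id=606: ✓ → 151
sample_id=607: ✓ → 200
sample_id=608: ✗
ph_sum2 = 40 + 120 + 2 + 151 + 200 = 513

ph_sum=470, ph_sum2=513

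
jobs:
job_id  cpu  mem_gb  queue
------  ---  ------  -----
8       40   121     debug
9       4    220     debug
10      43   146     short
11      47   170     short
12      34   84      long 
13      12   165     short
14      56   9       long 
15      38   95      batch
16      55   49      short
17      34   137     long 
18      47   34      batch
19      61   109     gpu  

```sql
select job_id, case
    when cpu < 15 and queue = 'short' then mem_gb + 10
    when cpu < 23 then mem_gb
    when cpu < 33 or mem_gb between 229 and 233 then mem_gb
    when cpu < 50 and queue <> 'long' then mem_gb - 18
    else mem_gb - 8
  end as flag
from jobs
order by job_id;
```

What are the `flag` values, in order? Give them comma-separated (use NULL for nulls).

job_id=8: cpu < 50 and queue <> 'long' → 103
job_id=9: cpu < 23 → 220
job_id=10: cpu < 50 and queue <> 'long' → 128
job_id=11: cpu < 50 and queue <> 'long' → 152
job_id=12: ELSE → 76
job_id=13: cpu < 15 and queue = 'short' → 175
job_id=14: ELSE → 1
job_id=15: cpu < 50 and queue <> 'long' → 77
job_id=16: ELSE → 41
job_id=17: ELSE → 129
job_id=18: cpu < 50 and queue <> 'long' → 16
job_id=19: ELSE → 101

103, 220, 128, 152, 76, 175, 1, 77, 41, 129, 16, 101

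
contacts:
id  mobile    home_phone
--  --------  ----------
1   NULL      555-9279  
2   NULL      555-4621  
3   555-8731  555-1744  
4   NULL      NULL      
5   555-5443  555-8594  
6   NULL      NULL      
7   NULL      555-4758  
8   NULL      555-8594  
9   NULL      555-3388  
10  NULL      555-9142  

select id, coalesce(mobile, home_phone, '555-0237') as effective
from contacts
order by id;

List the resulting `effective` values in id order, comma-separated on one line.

id=1: mobile=NULL, home_phone=555-9279 → 555-9279
id=2: mobile=NULL, home_phone=555-4621 → 555-4621
id=3: mobile=555-8731 → 555-8731
id=4: mobile=NULL, home_phone=NULL, → literal 555-0237 → 555-0237
id=5: mobile=555-5443 → 555-5443
id=6: mobile=NULL, home_phone=NULL, → literal 555-0237 → 555-0237
id=7: mobile=NULL, home_phone=555-4758 → 555-4758
id=8: mobile=NULL, home_phone=555-8594 → 555-8594
id=9: mobile=NULL, home_phone=555-3388 → 555-3388
id=10: mobile=NULL, home_phone=555-9142 → 555-9142

555-9279, 555-4621, 555-8731, 555-0237, 555-5443, 555-0237, 555-4758, 555-8594, 555-3388, 555-9142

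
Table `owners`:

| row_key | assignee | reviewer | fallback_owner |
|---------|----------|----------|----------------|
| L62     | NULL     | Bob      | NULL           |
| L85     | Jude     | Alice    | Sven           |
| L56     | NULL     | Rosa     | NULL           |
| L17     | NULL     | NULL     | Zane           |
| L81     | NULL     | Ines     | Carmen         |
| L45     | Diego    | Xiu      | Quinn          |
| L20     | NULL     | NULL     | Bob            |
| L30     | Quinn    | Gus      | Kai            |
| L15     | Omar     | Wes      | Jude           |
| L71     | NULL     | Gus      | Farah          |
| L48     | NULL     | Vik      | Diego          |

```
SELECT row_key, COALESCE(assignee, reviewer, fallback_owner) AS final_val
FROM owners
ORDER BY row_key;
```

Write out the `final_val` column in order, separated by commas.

Omar, Zane, Bob, Quinn, Diego, Vik, Rosa, Bob, Gus, Ines, Jude

row_key=L15: assignee=Omar → Omar
row_key=L17: assignee=NULL, reviewer=NULL, fallback_owner=Zane → Zane
row_key=L20: assignee=NULL, reviewer=NULL, fallback_owner=Bob → Bob
row_key=L30: assignee=Quinn → Quinn
row_key=L45: assignee=Diego → Diego
row_key=L48: assignee=NULL, reviewer=Vik → Vik
row_key=L56: assignee=NULL, reviewer=Rosa → Rosa
row_key=L62: assignee=NULL, reviewer=Bob → Bob
row_key=L71: assignee=NULL, reviewer=Gus → Gus
row_key=L81: assignee=NULL, reviewer=Ines → Ines
row_key=L85: assignee=Jude → Jude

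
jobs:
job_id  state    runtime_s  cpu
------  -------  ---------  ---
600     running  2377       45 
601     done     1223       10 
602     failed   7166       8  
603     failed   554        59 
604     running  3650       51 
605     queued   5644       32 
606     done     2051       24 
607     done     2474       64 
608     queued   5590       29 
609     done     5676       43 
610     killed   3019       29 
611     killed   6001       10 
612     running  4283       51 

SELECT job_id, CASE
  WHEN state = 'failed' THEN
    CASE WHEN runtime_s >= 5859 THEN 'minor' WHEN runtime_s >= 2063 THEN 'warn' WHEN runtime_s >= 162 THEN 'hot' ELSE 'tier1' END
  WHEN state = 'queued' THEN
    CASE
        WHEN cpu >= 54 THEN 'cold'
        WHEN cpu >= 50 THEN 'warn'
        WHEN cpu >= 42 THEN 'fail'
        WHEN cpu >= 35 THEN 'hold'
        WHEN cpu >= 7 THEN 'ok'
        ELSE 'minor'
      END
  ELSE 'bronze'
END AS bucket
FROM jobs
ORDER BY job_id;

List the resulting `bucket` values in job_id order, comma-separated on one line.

bronze, bronze, minor, hot, bronze, ok, bronze, bronze, ok, bronze, bronze, bronze, bronze

job_id=600: state='running' → outer ELSE → bronze
job_id=601: state='done' → outer ELSE → bronze
job_id=602: state='failed' → inner[runtime_s >= 5859] → minor
job_id=603: state='failed' → inner[runtime_s >= 162] → hot
job_id=604: state='running' → outer ELSE → bronze
job_id=605: state='queued' → inner[cpu >= 7] → ok
job_id=606: state='done' → outer ELSE → bronze
job_id=607: state='done' → outer ELSE → bronze
job_id=608: state='queued' → inner[cpu >= 7] → ok
job_id=609: state='done' → outer ELSE → bronze
job_id=610: state='killed' → outer ELSE → bronze
job_id=611: state='killed' → outer ELSE → bronze
job_id=612: state='running' → outer ELSE → bronze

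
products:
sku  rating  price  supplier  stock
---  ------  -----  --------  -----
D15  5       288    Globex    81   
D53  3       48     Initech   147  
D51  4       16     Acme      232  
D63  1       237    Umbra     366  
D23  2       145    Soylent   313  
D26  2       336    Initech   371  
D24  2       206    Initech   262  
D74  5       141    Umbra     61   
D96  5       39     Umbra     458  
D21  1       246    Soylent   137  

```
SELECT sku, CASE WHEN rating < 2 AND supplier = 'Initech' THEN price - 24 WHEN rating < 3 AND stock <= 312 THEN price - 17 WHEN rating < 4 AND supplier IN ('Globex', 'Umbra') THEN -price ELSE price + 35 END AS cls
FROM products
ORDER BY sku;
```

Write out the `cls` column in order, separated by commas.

sku=D15: ELSE → 323
sku=D21: rating < 3 AND stock <= 312 → 229
sku=D23: ELSE → 180
sku=D24: rating < 3 AND stock <= 312 → 189
sku=D26: ELSE → 371
sku=D51: ELSE → 51
sku=D53: ELSE → 83
sku=D63: rating < 4 AND supplier IN ('Globex', 'Umbra') → -237
sku=D74: ELSE → 176
sku=D96: ELSE → 74

323, 229, 180, 189, 371, 51, 83, -237, 176, 74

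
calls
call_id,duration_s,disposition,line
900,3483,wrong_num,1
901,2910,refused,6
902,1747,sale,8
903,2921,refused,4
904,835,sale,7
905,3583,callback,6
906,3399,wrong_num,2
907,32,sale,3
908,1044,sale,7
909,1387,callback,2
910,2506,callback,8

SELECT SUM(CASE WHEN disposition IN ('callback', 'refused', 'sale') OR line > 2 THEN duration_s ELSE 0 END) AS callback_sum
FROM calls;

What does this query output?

call_id=900: ✗
call_id=901: ✓ → 2910
call_id=902: ✓ → 1747
call_id=903: ✓ → 2921
call_id=904: ✓ → 835
call_id=905: ✓ → 3583
call_id=906: ✗
call_id=907: ✓ → 32
call_id=908: ✓ → 1044
call_id=909: ✓ → 1387
call_id=910: ✓ → 2506
callback_sum = 2910 + 1747 + 2921 + 835 + 3583 + 32 + 1044 + 1387 + 2506 = 16965

16965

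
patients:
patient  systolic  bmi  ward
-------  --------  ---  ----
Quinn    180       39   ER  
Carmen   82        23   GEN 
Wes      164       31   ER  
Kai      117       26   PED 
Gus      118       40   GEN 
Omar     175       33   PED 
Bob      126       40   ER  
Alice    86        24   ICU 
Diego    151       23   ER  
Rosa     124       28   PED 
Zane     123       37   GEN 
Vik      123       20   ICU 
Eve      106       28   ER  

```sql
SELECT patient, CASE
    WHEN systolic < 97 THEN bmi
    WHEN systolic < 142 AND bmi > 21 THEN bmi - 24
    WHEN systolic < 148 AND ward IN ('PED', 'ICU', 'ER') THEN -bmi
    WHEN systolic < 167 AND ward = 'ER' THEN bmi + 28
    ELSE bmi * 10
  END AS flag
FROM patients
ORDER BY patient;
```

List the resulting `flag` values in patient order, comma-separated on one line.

24, 16, 23, 51, 4, 16, 2, 330, 390, 4, -20, 59, 13

patient=Alice: systolic < 97 → 24
patient=Bob: systolic < 142 AND bmi > 21 → 16
patient=Carmen: systolic < 97 → 23
patient=Diego: systolic < 167 AND ward = 'ER' → 51
patient=Eve: systolic < 142 AND bmi > 21 → 4
patient=Gus: systolic < 142 AND bmi > 21 → 16
patient=Kai: systolic < 142 AND bmi > 21 → 2
patient=Omar: ELSE → 330
patient=Quinn: ELSE → 390
patient=Rosa: systolic < 142 AND bmi > 21 → 4
patient=Vik: systolic < 148 AND ward IN ('PED', 'ICU', 'ER') → -20
patient=Wes: systolic < 167 AND ward = 'ER' → 59
patient=Zane: systolic < 142 AND bmi > 21 → 13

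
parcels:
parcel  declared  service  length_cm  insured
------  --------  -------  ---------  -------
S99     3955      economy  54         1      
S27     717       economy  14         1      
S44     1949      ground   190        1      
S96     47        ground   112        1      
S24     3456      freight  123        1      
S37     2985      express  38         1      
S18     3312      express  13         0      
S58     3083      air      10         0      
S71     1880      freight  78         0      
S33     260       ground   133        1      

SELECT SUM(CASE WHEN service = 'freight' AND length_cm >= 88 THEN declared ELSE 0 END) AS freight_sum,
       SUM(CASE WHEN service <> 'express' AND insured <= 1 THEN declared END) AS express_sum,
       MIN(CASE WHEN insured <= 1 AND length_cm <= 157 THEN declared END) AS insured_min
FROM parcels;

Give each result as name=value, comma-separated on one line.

freight_sum=3456, express_sum=15347, insured_min=47

[freight_sum: service = 'freight' AND length_cm >= 88]
parcel=S99: ✗
parcel=S27: ✗
parcel=S44: ✗
parcel=S96: ✗
parcel=S24: ✓ → 3456
parcel=S37: ✗
parcel=S18: ✗
parcel=S58: ✗
parcel=S71: ✗
parcel=S33: ✗
freight_sum = 3456
—
[express_sum: service <> 'express' AND insured <= 1]
parcel=S99: ✓ → 3955
parcel=S27: ✓ → 717
parcel=S44: ✓ → 1949
parcel=S96: ✓ → 47
parcel=S24: ✓ → 3456
parcel=S37: ✗
parcel=S18: ✗
parcel=S58: ✓ → 3083
parcel=S71: ✓ → 1880
parcel=S33: ✓ → 260
express_sum = 3955 + 717 + 1949 + 47 + 3456 + 3083 + 1880 + 260 = 15347
—
[insured_min: insured <= 1 AND length_cm <= 157]
parcel=S99: ✓ → 3955
parcel=S27: ✓ → 717
parcel=S44: ✗
parcel=S96: ✓ → 47
parcel=S24: ✓ → 3456
parcel=S37: ✓ → 2985
parcel=S18: ✓ → 3312
parcel=S58: ✓ → 3083
parcel=S71: ✓ → 1880
parcel=S33: ✓ → 260
insured_min = MIN(3955, 717, 47, 3456, 2985, 3312, 3083, 1880, 260) = 47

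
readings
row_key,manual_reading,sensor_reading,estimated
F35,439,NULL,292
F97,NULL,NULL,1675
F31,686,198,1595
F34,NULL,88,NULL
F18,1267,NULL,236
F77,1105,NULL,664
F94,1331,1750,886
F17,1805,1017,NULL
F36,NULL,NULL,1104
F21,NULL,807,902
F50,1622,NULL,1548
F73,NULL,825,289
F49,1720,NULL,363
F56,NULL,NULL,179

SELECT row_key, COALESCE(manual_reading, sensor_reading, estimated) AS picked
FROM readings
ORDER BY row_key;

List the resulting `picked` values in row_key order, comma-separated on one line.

1805, 1267, 807, 686, 88, 439, 1104, 1720, 1622, 179, 825, 1105, 1331, 1675

row_key=F17: manual_reading=1805 → 1805
row_key=F18: manual_reading=1267 → 1267
row_key=F21: manual_reading=NULL, sensor_reading=807 → 807
row_key=F31: manual_reading=686 → 686
row_key=F34: manual_reading=NULL, sensor_reading=88 → 88
row_key=F35: manual_reading=439 → 439
row_key=F36: manual_reading=NULL, sensor_reading=NULL, estimated=1104 → 1104
row_key=F49: manual_reading=1720 → 1720
row_key=F50: manual_reading=1622 → 1622
row_key=F56: manual_reading=NULL, sensor_reading=NULL, estimated=179 → 179
row_key=F73: manual_reading=NULL, sensor_reading=825 → 825
row_key=F77: manual_reading=1105 → 1105
row_key=F94: manual_reading=1331 → 1331
row_key=F97: manual_reading=NULL, sensor_reading=NULL, estimated=1675 → 1675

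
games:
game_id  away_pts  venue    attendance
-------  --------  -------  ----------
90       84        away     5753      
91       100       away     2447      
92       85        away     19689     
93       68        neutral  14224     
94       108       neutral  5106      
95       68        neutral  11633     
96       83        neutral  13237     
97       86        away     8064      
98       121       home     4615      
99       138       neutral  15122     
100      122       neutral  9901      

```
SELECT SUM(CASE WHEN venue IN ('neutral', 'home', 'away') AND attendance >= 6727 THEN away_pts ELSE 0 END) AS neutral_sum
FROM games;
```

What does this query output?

game_id=90: ✗
game_id=91: ✗
game_id=92: ✓ → 85
game_id=93: ✓ → 68
game_id=94: ✗
game_id=95: ✓ → 68
game_id=96: ✓ → 83
game_id=97: ✓ → 86
game_id=98: ✗
game_id=99: ✓ → 138
game_id=100: ✓ → 122
neutral_sum = 85 + 68 + 68 + 83 + 86 + 138 + 122 = 650

650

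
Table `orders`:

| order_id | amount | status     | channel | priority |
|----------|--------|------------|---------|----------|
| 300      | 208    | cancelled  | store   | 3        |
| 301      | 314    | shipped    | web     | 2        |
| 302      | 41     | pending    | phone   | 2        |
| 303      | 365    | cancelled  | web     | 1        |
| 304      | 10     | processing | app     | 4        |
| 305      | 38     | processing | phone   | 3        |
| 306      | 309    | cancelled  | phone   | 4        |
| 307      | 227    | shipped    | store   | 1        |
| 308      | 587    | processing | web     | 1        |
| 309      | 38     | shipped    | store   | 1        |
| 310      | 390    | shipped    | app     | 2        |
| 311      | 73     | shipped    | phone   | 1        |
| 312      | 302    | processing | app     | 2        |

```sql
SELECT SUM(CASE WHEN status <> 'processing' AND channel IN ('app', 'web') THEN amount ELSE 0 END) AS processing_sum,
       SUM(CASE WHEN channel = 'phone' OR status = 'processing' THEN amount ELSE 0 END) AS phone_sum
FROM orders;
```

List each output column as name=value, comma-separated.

processing_sum=1069, phone_sum=1360

[processing_sum: status <> 'processing' AND channel IN ('app', 'web')]
order_id=300: ✗
order_id=301: ✓ → 314
order_id=302: ✗
order_id=303: ✓ → 365
order_id=304: ✗
order_id=305: ✗
order_id=306: ✗
order_id=307: ✗
order_id=308: ✗
order_id=309: ✗
order_id=310: ✓ → 390
order_id=311: ✗
order_id=312: ✗
processing_sum = 314 + 365 + 390 = 1069
—
[phone_sum: channel = 'phone' OR status = 'processing']
order_id=300: ✗
order_id=301: ✗
order_id=302: ✓ → 41
order_id=303: ✗
order_id=304: ✓ → 10
order_id=305: ✓ → 38
order_id=306: ✓ → 309
order_id=307: ✗
order_id=308: ✓ → 587
order_id=309: ✗
order_id=310: ✗
order_id=311: ✓ → 73
order_id=312: ✓ → 302
phone_sum = 41 + 10 + 38 + 309 + 587 + 73 + 302 = 1360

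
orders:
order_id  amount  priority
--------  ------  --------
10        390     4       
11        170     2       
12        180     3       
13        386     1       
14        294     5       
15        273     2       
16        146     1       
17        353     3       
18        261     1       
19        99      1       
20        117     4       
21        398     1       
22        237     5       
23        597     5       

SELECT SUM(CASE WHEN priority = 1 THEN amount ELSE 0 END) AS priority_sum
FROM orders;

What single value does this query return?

1290

order_id=10: ✗
order_id=11: ✗
order_id=12: ✗
order_id=13: ✓ → 386
order_id=14: ✗
order_id=15: ✗
order_id=16: ✓ → 146
order_id=17: ✗
order_id=18: ✓ → 261
order_id=19: ✓ → 99
order_id=20: ✗
order_id=21: ✓ → 398
order_id=22: ✗
order_id=23: ✗
priority_sum = 386 + 146 + 261 + 99 + 398 = 1290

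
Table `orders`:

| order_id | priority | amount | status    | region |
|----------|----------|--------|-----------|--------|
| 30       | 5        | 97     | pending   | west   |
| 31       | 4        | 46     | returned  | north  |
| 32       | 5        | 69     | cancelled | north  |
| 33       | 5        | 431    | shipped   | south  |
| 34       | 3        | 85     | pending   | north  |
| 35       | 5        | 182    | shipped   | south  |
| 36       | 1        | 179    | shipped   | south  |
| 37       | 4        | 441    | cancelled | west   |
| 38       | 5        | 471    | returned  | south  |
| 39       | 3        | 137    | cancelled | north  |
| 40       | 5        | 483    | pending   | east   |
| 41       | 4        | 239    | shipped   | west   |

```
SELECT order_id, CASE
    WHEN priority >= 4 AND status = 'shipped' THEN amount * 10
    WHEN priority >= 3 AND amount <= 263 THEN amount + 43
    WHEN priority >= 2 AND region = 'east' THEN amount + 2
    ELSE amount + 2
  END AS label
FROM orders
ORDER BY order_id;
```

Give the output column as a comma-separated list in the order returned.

140, 89, 112, 4310, 128, 1820, 181, 443, 473, 180, 485, 2390

order_id=30: priority >= 3 AND amount <= 263 → 140
order_id=31: priority >= 3 AND amount <= 263 → 89
order_id=32: priority >= 3 AND amount <= 263 → 112
order_id=33: priority >= 4 AND status = 'shipped' → 4310
order_id=34: priority >= 3 AND amount <= 263 → 128
order_id=35: priority >= 4 AND status = 'shipped' → 1820
order_id=36: ELSE → 181
order_id=37: ELSE → 443
order_id=38: ELSE → 473
order_id=39: priority >= 3 AND amount <= 263 → 180
order_id=40: priority >= 2 AND region = 'east' → 485
order_id=41: priority >= 4 AND status = 'shipped' → 2390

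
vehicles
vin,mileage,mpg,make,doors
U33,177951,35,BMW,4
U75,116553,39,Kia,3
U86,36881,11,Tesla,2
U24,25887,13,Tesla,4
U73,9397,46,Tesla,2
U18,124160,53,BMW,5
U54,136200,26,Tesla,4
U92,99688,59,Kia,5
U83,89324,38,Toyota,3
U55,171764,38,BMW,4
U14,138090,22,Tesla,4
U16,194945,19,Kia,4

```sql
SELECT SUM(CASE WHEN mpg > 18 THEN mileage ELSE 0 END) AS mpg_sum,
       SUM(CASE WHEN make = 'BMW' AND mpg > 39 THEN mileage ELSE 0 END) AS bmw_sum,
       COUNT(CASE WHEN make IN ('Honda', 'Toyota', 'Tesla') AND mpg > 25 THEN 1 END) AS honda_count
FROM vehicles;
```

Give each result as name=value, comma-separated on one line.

mpg_sum=1258072, bmw_sum=124160, honda_count=3

[mpg_sum: mpg > 18]
vin=U33: ✓ → 177951
vin=U75: ✓ → 116553
vin=U86: ✗
vin=U24: ✗
vin=U73: ✓ → 9397
vin=U18: ✓ → 124160
vin=U54: ✓ → 136200
vin=U92: ✓ → 99688
vin=U83: ✓ → 89324
vin=U55: ✓ → 171764
vin=U14: ✓ → 138090
vin=U16: ✓ → 194945
mpg_sum = 177951 + 116553 + 9397 + 124160 + 136200 + 99688 + 89324 + 171764 + 138090 + 194945 = 1258072
—
[bmw_sum: make = 'BMW' AND mpg > 39]
vin=U33: ✗
vin=U75: ✗
vin=U86: ✗
vin=U24: ✗
vin=U73: ✗
vin=U18: ✓ → 124160
vin=U54: ✗
vin=U92: ✗
vin=U83: ✗
vin=U55: ✗
vin=U14: ✗
vin=U16: ✗
bmw_sum = 124160
—
[honda_count: make IN ('Honda', 'Toyota', 'Tesla') AND mpg > 25]
vin=U33: ✗
vin=U75: ✗
vin=U86: ✗
vin=U24: ✗
vin=U73: ✓ → 1
vin=U18: ✗
vin=U54: ✓ → 1
vin=U92: ✗
vin=U83: ✓ → 1
vin=U55: ✗
vin=U14: ✗
vin=U16: ✗
honda_count = COUNT(1, 1, 1) = 3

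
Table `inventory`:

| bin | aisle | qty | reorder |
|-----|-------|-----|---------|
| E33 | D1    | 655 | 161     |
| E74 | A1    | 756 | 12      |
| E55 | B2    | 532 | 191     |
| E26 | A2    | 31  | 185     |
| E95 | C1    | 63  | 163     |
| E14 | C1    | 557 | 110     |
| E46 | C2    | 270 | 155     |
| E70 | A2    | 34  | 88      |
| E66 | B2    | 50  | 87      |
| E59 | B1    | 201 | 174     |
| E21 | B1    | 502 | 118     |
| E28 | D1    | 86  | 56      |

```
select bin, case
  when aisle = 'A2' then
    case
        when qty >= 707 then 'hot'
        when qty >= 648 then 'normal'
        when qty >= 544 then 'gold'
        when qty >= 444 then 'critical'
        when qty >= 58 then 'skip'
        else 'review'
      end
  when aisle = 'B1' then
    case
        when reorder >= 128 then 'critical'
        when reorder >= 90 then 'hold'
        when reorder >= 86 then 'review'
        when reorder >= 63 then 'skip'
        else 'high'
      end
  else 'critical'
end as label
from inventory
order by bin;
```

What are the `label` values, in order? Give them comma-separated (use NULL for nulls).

critical, hold, review, critical, critical, critical, critical, critical, critical, review, critical, critical

bin=E14: aisle='C1' → outer ELSE → critical
bin=E21: aisle='B1' → inner[reorder >= 90] → hold
bin=E26: aisle='A2' → inner[ELSE] → review
bin=E28: aisle='D1' → outer ELSE → critical
bin=E33: aisle='D1' → outer ELSE → critical
bin=E46: aisle='C2' → outer ELSE → critical
bin=E55: aisle='B2' → outer ELSE → critical
bin=E59: aisle='B1' → inner[reorder >= 128] → critical
bin=E66: aisle='B2' → outer ELSE → critical
bin=E70: aisle='A2' → inner[ELSE] → review
bin=E74: aisle='A1' → outer ELSE → critical
bin=E95: aisle='C1' → outer ELSE → critical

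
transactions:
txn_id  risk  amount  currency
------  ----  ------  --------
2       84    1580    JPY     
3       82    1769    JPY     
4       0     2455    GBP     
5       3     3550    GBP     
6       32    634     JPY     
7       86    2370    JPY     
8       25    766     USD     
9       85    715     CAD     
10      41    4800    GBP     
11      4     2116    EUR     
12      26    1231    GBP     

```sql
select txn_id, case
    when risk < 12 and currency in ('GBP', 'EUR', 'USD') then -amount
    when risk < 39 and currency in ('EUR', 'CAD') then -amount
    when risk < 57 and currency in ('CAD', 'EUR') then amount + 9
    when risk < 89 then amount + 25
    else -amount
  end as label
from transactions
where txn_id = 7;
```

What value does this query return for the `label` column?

txn_id = 7: risk=86, amount=2370, currency=JPY.
risk < 12 and currency in ('GBP', 'EUR', 'USD') → false
risk < 39 and currency in ('EUR', 'CAD') → false
risk < 57 and currency in ('CAD', 'EUR') → false
risk < 89 → true → 2395

2395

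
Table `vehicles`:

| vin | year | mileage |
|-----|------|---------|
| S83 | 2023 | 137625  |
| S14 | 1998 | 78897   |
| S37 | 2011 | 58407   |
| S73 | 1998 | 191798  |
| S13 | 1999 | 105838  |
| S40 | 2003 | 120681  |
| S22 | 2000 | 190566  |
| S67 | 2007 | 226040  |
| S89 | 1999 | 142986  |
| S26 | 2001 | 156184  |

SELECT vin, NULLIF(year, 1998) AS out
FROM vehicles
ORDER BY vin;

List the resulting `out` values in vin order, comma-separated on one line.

vin=S13: year=1999 vs 1998: differ → 1999
vin=S14: year=1998 vs 1998: equal → NULL
vin=S22: year=2000 vs 1998: differ → 2000
vin=S26: year=2001 vs 1998: differ → 2001
vin=S37: year=2011 vs 1998: differ → 2011
vin=S40: year=2003 vs 1998: differ → 2003
vin=S67: year=2007 vs 1998: differ → 2007
vin=S73: year=1998 vs 1998: equal → NULL
vin=S83: year=2023 vs 1998: differ → 2023
vin=S89: year=1999 vs 1998: differ → 1999

1999, NULL, 2000, 2001, 2011, 2003, 2007, NULL, 2023, 1999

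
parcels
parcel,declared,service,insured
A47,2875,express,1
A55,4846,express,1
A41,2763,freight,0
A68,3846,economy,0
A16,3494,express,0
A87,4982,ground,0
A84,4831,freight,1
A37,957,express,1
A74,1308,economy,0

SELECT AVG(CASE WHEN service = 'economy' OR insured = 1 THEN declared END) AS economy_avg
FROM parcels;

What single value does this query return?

parcel=A47: ✓ → 2875
parcel=A55: ✓ → 4846
parcel=A41: ✗
parcel=A68: ✓ → 3846
parcel=A16: ✗
parcel=A87: ✗
parcel=A84: ✓ → 4831
parcel=A37: ✓ → 957
parcel=A74: ✓ → 1308
economy_avg = (2875 + 4846 + 3846 + 4831 + 957 + 1308) / 6 = 3110.5

3110.5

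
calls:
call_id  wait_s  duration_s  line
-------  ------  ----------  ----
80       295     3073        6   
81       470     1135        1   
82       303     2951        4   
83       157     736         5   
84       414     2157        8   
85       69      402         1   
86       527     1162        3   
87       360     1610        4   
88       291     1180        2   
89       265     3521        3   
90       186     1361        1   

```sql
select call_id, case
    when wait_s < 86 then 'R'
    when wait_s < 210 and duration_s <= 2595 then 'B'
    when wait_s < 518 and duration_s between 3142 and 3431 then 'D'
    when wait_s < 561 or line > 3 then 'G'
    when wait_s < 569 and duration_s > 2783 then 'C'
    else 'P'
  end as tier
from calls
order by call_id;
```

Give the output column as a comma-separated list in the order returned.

G, G, G, B, G, R, G, G, G, G, B

call_id=80: wait_s < 561 or line > 3 → G
call_id=81: wait_s < 561 or line > 3 → G
call_id=82: wait_s < 561 or line > 3 → G
call_id=83: wait_s < 210 and duration_s <= 2595 → B
call_id=84: wait_s < 561 or line > 3 → G
call_id=85: wait_s < 86 → R
call_id=86: wait_s < 561 or line > 3 → G
call_id=87: wait_s < 561 or line > 3 → G
call_id=88: wait_s < 561 or line > 3 → G
call_id=89: wait_s < 561 or line > 3 → G
call_id=90: wait_s < 210 and duration_s <= 2595 → B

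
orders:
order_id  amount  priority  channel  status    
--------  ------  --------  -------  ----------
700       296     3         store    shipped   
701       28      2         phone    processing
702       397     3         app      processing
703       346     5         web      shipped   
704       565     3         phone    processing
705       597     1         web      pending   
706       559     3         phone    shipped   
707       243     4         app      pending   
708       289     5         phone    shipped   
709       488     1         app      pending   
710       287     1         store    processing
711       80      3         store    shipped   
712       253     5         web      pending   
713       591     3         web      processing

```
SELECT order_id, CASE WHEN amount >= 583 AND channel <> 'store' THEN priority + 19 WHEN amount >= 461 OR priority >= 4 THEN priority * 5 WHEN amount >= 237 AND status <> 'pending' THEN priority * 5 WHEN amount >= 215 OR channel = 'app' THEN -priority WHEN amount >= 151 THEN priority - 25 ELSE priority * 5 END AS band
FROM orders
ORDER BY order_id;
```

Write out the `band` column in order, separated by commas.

15, 10, 15, 25, 15, 20, 15, 20, 25, 5, 5, 15, 25, 22

order_id=700: amount >= 237 AND status <> 'pending' → 15
order_id=701: ELSE → 10
order_id=702: amount >= 237 AND status <> 'pending' → 15
order_id=703: amount >= 461 OR priority >= 4 → 25
order_id=704: amount >= 461 OR priority >= 4 → 15
order_id=705: amount >= 583 AND channel <> 'store' → 20
order_id=706: amount >= 461 OR priority >= 4 → 15
order_id=707: amount >= 461 OR priority >= 4 → 20
order_id=708: amount >= 461 OR priority >= 4 → 25
order_id=709: amount >= 461 OR priority >= 4 → 5
order_id=710: amount >= 237 AND status <> 'pending' → 5
order_id=711: ELSE → 15
order_id=712: amount >= 461 OR priority >= 4 → 25
order_id=713: amount >= 583 AND channel <> 'store' → 22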